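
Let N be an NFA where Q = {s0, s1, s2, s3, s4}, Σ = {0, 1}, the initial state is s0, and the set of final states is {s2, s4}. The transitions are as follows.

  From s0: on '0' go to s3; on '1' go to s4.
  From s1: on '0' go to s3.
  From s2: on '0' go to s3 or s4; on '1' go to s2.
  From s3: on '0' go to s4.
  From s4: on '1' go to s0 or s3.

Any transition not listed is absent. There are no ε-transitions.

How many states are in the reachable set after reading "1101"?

Start in {s0}.
Read '1': {s0} → {s4}.
Read '1': {s4} → {s0, s3}.
Read '0': {s0, s3} → {s3, s4}.
Read '1': {s3, s4} → {s0, s3}.
That set has 2 states.

2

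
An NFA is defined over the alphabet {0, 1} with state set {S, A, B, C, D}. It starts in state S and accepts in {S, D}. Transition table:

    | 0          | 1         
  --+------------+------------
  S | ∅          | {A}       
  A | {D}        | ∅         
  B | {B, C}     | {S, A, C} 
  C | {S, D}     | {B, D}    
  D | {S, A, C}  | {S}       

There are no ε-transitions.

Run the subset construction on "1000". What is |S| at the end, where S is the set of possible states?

2

Start in {S}.
Read '1': {S} → {A}.
Read '0': {A} → {D}.
Read '0': {D} → {S, A, C}.
Read '0': {S, A, C} → {S, D}.
That set has 2 states.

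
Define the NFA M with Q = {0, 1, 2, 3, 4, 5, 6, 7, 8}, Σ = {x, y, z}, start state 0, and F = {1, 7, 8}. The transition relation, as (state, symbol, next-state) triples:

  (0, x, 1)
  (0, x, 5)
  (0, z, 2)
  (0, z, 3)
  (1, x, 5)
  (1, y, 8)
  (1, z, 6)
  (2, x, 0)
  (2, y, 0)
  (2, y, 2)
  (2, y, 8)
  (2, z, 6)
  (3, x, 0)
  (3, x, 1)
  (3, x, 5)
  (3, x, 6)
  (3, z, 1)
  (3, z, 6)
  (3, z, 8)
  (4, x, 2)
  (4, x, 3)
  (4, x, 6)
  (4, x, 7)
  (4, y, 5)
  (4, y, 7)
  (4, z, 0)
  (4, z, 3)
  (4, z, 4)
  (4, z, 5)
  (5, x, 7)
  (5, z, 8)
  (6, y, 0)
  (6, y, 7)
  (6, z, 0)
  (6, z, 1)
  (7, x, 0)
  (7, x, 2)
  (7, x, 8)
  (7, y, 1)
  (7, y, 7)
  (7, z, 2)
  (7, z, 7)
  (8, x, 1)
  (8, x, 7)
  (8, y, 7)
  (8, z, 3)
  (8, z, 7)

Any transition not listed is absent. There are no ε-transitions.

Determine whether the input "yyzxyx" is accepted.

No

Start in {0}.
Read 'y': {0} → ∅.
The set is empty and remains empty for the remaining 5 symbols.
The final set ∅ contains no accepting state.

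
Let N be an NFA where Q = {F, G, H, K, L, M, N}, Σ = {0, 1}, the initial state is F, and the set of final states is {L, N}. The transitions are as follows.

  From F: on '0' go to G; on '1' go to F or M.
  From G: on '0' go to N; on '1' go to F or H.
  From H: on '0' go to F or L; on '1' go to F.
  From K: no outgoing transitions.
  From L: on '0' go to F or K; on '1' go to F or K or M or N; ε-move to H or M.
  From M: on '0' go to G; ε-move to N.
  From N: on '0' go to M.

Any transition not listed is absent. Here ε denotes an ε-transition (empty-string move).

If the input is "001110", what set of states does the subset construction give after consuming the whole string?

∅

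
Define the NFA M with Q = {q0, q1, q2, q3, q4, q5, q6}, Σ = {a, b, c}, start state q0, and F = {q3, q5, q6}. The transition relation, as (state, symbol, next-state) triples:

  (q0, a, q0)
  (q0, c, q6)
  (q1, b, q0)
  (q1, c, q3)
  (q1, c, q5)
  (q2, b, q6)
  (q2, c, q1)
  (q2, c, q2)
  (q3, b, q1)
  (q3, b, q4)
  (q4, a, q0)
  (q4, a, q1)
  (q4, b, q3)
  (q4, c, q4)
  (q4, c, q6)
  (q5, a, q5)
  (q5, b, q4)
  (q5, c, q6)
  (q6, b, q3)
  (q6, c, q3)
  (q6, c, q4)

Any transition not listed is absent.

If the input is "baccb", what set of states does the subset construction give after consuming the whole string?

∅

Start in {q0}.
Read 'b': q0→∅; now ∅.
The set is empty and remains empty for the remaining 4 symbols.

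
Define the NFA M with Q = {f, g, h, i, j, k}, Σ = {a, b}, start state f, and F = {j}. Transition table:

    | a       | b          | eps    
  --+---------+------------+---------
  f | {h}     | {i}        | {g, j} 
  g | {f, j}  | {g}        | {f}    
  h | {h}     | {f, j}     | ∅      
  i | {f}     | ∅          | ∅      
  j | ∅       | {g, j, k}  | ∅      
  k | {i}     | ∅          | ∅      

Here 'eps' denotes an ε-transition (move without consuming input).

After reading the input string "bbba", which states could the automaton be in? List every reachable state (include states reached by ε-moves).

{f, g, h, i, j}

Start: ε-closure({f}) = {f, g, j}.
Read 'b': f→{i}, g→{g}, j→{g, j, k}; union {g, i, j, k}; ε-closure = {f, g, i, j, k}.
Read 'b': f→{i}, g→{g}, i→∅, j→{g, j, k}, k→∅; union {g, i, j, k}; ε-closure = {f, g, i, j, k}.
Read 'b': f→{i}, g→{g}, i→∅, j→{g, j, k}, k→∅; union {g, i, j, k}; ε-closure = {f, g, i, j, k}.
Read 'a': f→{h}, g→{f, j}, i→{f}, j→∅, k→{i}; union {f, h, i, j}; ε-closure = {f, g, h, i, j}.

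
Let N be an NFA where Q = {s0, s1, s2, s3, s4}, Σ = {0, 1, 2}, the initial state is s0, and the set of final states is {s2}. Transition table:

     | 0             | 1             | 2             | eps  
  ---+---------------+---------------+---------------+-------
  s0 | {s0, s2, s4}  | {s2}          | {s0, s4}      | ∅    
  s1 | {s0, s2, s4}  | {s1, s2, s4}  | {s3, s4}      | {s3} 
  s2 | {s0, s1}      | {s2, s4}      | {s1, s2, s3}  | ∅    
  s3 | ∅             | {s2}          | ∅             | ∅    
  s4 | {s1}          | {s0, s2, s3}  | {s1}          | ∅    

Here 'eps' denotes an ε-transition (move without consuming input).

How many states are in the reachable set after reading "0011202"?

5

Start in {s0}.
Read '0': s0→{s0, s2, s4}; now {s0, s2, s4}.
Read '0': s0→{s0, s2, s4}, s2→{s0, s1}, s4→{s1}; union {s0, s1, s2, s4}; ε-closure = {s0, s1, s2, s3, s4}.
Read '1': s0→{s2}, s1→{s1, s2, s4}, s2→{s2, s4}, s3→{s2}, s4→{s0, s2, s3}; now {s0, s1, s2, s3, s4}.
Read '1': s0→{s2}, s1→{s1, s2, s4}, s2→{s2, s4}, s3→{s2}, s4→{s0, s2, s3}; now {s0, s1, s2, s3, s4}.
Read '2': s0→{s0, s4}, s1→{s3, s4}, s2→{s1, s2, s3}, s3→∅, s4→{s1}; now {s0, s1, s2, s3, s4}.
Read '0': s0→{s0, s2, s4}, s1→{s0, s2, s4}, s2→{s0, s1}, s3→∅, s4→{s1}; union {s0, s1, s2, s4}; ε-closure = {s0, s1, s2, s3, s4}.
Read '2': s0→{s0, s4}, s1→{s3, s4}, s2→{s1, s2, s3}, s3→∅, s4→{s1}; now {s0, s1, s2, s3, s4}.
That set has 5 states.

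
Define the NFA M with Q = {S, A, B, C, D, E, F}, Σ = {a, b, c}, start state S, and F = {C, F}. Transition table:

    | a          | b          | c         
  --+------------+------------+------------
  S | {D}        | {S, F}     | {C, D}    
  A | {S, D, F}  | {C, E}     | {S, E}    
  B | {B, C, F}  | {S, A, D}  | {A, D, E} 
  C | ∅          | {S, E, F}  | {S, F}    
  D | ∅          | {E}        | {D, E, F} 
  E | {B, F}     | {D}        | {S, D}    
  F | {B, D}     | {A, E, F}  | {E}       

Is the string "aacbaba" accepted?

No

Start in {S}.
Read 'a': {S} → {D}.
Read 'a': {D} → ∅.
The set is empty and remains empty for the remaining 5 symbols.
The final set ∅ contains no accepting state.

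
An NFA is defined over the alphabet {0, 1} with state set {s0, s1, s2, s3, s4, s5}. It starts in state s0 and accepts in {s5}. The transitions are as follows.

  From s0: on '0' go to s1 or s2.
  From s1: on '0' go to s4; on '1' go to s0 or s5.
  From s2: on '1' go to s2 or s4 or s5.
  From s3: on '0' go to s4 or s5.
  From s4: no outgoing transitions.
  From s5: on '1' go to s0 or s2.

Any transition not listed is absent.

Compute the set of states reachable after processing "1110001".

Start in {s0}.
Read '1': {s0} → ∅.
The set is empty and remains empty for the remaining 6 symbols.

∅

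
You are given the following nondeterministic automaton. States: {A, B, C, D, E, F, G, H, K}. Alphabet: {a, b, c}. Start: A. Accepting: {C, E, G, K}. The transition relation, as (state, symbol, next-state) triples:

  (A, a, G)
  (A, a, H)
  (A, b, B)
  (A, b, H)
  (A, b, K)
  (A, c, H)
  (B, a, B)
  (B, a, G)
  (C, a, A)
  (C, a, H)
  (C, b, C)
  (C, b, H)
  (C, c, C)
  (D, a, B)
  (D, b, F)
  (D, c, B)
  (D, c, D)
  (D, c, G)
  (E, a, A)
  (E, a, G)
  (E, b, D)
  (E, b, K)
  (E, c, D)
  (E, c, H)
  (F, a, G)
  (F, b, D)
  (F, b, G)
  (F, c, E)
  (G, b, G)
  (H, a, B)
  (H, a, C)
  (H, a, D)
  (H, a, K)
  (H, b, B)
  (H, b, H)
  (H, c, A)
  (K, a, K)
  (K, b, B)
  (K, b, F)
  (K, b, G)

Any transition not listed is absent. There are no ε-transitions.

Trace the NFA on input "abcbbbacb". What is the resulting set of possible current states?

Start in {A}.
Read 'a': A→{G, H}; now {G, H}.
Read 'b': G→{G}, H→{B, H}; now {B, G, H}.
Read 'c': B→∅, G→∅, H→{A}; now {A}.
Read 'b': A→{B, H, K}; now {B, H, K}.
Read 'b': B→∅, H→{B, H}, K→{B, F, G}; now {B, F, G, H}.
Read 'b': B→∅, F→{D, G}, G→{G}, H→{B, H}; now {B, D, G, H}.
Read 'a': B→{B, G}, D→{B}, G→∅, H→{B, C, D, K}; now {B, C, D, G, K}.
Read 'c': B→∅, C→{C}, D→{B, D, G}, G→∅, K→∅; now {B, C, D, G}.
Read 'b': B→∅, C→{C, H}, D→{F}, G→{G}; now {C, F, G, H}.

{C, F, G, H}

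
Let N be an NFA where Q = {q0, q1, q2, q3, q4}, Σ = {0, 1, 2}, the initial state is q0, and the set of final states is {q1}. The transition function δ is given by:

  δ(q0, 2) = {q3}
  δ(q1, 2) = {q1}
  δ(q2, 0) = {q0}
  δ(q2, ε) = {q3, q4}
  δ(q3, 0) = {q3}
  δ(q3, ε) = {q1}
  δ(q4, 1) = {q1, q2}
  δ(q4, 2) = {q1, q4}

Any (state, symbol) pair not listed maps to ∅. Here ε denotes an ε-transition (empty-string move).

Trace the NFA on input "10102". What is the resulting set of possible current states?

Start in {q0}.
Read '1': q0→∅; now ∅.
The set is empty and remains empty for the remaining 4 symbols.

∅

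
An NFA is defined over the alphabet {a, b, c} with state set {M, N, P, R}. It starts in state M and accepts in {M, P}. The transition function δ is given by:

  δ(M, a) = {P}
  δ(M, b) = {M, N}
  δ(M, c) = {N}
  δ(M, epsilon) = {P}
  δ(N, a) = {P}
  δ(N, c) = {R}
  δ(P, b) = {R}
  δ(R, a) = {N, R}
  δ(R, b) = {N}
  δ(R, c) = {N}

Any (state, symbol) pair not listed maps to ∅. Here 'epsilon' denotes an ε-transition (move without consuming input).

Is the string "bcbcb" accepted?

No

Start: ε-closure({M}) = {M, P}.
Read 'b': M→{M, N}, P→{R}; union {M, N, R}; ε-closure = {M, N, P, R}.
Read 'c': M→{N}, N→{R}, P→∅, R→{N}; now {N, R}.
Read 'b': N→∅, R→{N}; now {N}.
Read 'c': N→{R}; now {R}.
Read 'b': R→{N}; now {N}.
The final set {N} contains no accepting state.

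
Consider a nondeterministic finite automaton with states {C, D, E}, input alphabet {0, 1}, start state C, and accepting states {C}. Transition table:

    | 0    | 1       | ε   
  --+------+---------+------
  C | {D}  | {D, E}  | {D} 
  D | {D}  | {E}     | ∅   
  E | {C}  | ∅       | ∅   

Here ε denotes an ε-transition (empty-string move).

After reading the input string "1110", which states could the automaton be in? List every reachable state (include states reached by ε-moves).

∅

Start: ε-closure({C}) = {C, D}.
Read '1': C→{D, E}, D→{E}; now {D, E}.
Read '1': D→{E}, E→∅; now {E}.
Read '1': E→∅; now ∅.
The set is empty and remains empty for the remaining 1 symbol.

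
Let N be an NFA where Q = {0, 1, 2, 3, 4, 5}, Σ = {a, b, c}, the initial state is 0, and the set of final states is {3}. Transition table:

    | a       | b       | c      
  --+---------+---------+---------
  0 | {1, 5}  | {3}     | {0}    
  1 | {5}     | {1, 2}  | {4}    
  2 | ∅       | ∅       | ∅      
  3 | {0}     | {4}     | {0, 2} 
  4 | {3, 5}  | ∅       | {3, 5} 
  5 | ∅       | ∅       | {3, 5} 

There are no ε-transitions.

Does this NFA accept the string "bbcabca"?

Start in {0}.
Read 'b': {0} → {3}.
Read 'b': {3} → {4}.
Read 'c': {4} → {3, 5}.
Read 'a': {3, 5} → {0}.
Read 'b': {0} → {3}.
Read 'c': {3} → {0, 2}.
Read 'a': {0, 2} → {1, 5}.
The final set {1, 5} contains no accepting state.

No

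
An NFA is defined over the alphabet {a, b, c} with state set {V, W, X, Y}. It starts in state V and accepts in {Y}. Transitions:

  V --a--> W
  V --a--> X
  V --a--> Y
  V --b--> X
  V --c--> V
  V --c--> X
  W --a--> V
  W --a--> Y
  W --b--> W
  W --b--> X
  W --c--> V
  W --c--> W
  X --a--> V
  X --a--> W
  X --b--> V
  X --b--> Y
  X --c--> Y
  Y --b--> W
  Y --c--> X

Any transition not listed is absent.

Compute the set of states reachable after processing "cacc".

{V, W, X, Y}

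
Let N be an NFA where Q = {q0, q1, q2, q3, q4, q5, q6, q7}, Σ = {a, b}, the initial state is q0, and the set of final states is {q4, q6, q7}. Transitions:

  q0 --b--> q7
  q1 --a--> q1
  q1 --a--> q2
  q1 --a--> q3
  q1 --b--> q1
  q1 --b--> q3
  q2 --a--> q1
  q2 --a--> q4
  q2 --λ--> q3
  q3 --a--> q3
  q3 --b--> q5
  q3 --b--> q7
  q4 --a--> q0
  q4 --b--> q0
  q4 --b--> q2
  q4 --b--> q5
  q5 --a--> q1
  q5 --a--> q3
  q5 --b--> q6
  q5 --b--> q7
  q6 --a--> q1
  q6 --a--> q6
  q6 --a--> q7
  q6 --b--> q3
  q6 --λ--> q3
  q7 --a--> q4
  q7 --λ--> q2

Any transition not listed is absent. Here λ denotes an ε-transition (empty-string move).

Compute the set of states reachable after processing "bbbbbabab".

Start in {q0}.
Read 'b': {q0} → {q2, q3, q7}.
Read 'b': {q2, q3, q7} → {q2, q3, q5, q7}.
Read 'b': {q2, q3, q5, q7} → {q2, q3, q5, q6, q7}.
Read 'b': {q2, q3, q5, q6, q7} → {q2, q3, q5, q6, q7}.
Read 'b': {q2, q3, q5, q6, q7} → {q2, q3, q5, q6, q7}.
Read 'a': {q2, q3, q5, q6, q7} → {q1, q2, q3, q4, q6, q7}.
Read 'b': {q1, q2, q3, q4, q6, q7} → {q0, q1, q2, q3, q5, q7}.
Read 'a': {q0, q1, q2, q3, q5, q7} → {q1, q2, q3, q4}.
Read 'b': {q1, q2, q3, q4} → {q0, q1, q2, q3, q5, q7}.

{q0, q1, q2, q3, q5, q7}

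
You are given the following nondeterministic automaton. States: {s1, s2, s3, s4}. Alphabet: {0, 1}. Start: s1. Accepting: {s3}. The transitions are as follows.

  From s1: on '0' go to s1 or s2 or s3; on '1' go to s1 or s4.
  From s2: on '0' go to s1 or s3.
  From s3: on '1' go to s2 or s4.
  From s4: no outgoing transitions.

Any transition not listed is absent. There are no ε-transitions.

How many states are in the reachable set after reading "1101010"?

3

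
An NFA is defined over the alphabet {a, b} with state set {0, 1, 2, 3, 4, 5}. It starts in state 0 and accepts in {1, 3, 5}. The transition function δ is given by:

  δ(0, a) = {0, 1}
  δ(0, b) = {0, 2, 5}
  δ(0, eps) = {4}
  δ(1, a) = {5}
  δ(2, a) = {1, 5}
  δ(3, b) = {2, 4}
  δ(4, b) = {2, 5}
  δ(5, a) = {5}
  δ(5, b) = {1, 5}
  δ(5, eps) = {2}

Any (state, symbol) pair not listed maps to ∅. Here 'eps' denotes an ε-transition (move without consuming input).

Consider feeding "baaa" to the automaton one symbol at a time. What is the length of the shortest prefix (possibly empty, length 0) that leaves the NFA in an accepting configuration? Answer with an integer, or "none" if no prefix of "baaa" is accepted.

1

Start: ε-closure({0}) = {0, 4}.
Read 'b': 0→{0, 2, 5}, 4→{2, 5}; union {0, 2, 5}; ε-closure = {0, 2, 4, 5}.
None of the earlier sets intersect F, but {0, 2, 4, 5} does.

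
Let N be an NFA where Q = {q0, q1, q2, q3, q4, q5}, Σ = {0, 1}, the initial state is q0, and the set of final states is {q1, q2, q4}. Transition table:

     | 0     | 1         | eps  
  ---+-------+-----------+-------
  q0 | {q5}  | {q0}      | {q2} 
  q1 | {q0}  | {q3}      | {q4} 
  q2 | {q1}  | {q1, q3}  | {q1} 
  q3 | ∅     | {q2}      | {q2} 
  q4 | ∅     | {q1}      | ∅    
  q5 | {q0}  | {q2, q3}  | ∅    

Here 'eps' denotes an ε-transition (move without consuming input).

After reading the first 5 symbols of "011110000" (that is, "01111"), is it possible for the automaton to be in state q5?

No

Start: ε-closure({q0}) = {q0, q1, q2, q4}.
Read '0': q0→{q5}, q1→{q0}, q2→{q1}, q4→∅; union {q0, q1, q5}; ε-closure = {q0, q1, q2, q4, q5}.
Read '1': q0→{q0}, q1→{q3}, q2→{q1, q3}, q4→{q1}, q5→{q2, q3}; union {q0, q1, q2, q3}; ε-closure = {q0, q1, q2, q3, q4}.
Read '1': q0→{q0}, q1→{q3}, q2→{q1, q3}, q3→{q2}, q4→{q1}; union {q0, q1, q2, q3}; ε-closure = {q0, q1, q2, q3, q4}.
Read '1': q0→{q0}, q1→{q3}, q2→{q1, q3}, q3→{q2}, q4→{q1}; union {q0, q1, q2, q3}; ε-closure = {q0, q1, q2, q3, q4}.
Read '1': q0→{q0}, q1→{q3}, q2→{q1, q3}, q3→{q2}, q4→{q1}; union {q0, q1, q2, q3}; ε-closure = {q0, q1, q2, q3, q4}.
State q5 is not in {q0, q1, q2, q3, q4}.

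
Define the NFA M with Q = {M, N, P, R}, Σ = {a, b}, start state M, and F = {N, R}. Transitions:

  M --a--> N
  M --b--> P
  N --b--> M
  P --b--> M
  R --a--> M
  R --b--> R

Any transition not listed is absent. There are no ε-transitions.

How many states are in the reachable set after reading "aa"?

0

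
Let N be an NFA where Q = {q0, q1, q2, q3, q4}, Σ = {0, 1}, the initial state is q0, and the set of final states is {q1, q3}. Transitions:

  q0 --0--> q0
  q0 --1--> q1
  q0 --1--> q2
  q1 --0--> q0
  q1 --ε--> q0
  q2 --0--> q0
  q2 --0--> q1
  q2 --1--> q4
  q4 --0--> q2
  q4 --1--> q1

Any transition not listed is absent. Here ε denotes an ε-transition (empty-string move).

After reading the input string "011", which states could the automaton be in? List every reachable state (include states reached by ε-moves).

{q0, q1, q2, q4}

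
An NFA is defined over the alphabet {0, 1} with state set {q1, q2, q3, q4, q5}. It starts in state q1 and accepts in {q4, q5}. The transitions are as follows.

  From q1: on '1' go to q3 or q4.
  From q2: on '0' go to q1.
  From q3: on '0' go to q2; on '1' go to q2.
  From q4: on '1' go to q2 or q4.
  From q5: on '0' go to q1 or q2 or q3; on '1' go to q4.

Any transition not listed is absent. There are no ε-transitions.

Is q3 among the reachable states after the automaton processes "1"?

Yes

Start in {q1}.
Read '1': {q1} → {q3, q4}.
State q3 is in {q3, q4}.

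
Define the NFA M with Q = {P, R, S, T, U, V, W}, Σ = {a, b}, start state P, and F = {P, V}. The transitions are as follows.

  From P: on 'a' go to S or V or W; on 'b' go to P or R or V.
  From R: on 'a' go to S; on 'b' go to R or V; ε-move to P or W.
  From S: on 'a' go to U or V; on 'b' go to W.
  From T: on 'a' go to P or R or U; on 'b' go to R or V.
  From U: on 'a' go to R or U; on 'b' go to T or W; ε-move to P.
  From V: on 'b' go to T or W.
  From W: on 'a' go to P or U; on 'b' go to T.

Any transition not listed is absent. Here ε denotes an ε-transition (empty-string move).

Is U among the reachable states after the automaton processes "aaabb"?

No

Start in {P}.
Read 'a': {P} → {S, V, W}.
Read 'a': {S, V, W} → {P, U, V}.
Read 'a': {P, U, V} → {P, R, S, U, V, W}.
Read 'b': {P, R, S, U, V, W} → {P, R, T, V, W}.
Read 'b': {P, R, T, V, W} → {P, R, T, V, W}.
State U is not in {P, R, T, V, W}.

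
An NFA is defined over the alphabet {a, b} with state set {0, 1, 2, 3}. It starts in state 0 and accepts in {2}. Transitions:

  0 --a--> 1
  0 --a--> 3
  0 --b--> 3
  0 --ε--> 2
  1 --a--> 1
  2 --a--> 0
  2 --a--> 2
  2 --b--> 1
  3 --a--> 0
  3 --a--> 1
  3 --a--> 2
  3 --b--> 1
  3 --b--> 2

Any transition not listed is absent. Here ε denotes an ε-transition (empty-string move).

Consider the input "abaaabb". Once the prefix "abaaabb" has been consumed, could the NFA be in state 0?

No

Start: ε-closure({0}) = {0, 2}.
Read 'a': {0, 2} → {0, 1, 2, 3}.
Read 'b': {0, 1, 2, 3} → {1, 2, 3}.
Read 'a': {1, 2, 3} → {0, 1, 2}.
Read 'a': {0, 1, 2} → {0, 1, 2, 3}.
Read 'a': {0, 1, 2, 3} → {0, 1, 2, 3}.
Read 'b': {0, 1, 2, 3} → {1, 2, 3}.
Read 'b': {1, 2, 3} → {1, 2}.
State 0 is not in {1, 2}.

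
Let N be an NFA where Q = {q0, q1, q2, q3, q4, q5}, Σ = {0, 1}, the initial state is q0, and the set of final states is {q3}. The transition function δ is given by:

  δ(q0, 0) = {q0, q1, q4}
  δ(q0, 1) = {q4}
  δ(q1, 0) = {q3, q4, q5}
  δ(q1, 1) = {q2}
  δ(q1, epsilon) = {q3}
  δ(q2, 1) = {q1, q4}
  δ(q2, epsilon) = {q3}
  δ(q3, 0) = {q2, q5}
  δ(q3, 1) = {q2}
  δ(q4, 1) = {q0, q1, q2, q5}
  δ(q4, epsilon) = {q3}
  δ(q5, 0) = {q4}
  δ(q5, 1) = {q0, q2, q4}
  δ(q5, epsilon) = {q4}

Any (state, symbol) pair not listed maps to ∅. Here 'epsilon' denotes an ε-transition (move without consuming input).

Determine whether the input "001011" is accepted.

Yes

Start in {q0}.
Read '0': q0→{q0, q1, q4}; union {q0, q1, q4}; ε-closure = {q0, q1, q3, q4}.
Read '0': q0→{q0, q1, q4}, q1→{q3, q4, q5}, q3→{q2, q5}, q4→∅; now {q0, q1, q2, q3, q4, q5}.
Read '1': q0→{q4}, q1→{q2}, q2→{q1, q4}, q3→{q2}, q4→{q0, q1, q2, q5}, q5→{q0, q2, q4}; union {q0, q1, q2, q4, q5}; ε-closure = {q0, q1, q2, q3, q4, q5}.
Read '0': q0→{q0, q1, q4}, q1→{q3, q4, q5}, q2→∅, q3→{q2, q5}, q4→∅, q5→{q4}; now {q0, q1, q2, q3, q4, q5}.
Read '1': q0→{q4}, q1→{q2}, q2→{q1, q4}, q3→{q2}, q4→{q0, q1, q2, q5}, q5→{q0, q2, q4}; union {q0, q1, q2, q4, q5}; ε-closure = {q0, q1, q2, q3, q4, q5}.
Read '1': q0→{q4}, q1→{q2}, q2→{q1, q4}, q3→{q2}, q4→{q0, q1, q2, q5}, q5→{q0, q2, q4}; union {q0, q1, q2, q4, q5}; ε-closure = {q0, q1, q2, q3, q4, q5}.
The final set {q0, q1, q2, q3, q4, q5} contains the accepting state q3.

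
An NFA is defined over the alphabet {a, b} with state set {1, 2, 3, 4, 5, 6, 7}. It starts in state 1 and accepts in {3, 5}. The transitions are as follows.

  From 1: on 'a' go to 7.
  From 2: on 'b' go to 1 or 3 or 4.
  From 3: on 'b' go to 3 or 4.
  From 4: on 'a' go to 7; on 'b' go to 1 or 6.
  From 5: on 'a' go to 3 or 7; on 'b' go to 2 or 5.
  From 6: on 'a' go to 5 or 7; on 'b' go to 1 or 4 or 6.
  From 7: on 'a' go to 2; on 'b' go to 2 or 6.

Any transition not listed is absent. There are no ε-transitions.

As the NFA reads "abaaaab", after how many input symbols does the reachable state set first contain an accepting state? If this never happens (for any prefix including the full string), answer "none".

Start in {1}.
Read 'a': 1→{7}; now {7}.
Read 'b': 7→{2, 6}; now {2, 6}.
Read 'a': 2→∅, 6→{5, 7}; now {5, 7}.
None of the earlier sets intersect F, but {5, 7} does.

3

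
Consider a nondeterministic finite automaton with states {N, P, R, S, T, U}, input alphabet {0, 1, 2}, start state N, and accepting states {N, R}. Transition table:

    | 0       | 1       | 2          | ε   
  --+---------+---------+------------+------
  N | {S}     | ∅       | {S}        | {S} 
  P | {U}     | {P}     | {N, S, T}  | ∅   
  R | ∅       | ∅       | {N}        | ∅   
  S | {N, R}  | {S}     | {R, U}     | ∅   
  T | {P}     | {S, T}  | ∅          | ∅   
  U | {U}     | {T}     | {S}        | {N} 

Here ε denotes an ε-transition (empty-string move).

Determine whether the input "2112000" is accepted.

Start: ε-closure({N}) = {N, S}.
Read '2': N→{S}, S→{R, U}; union {R, S, U}; ε-closure = {N, R, S, U}.
Read '1': N→∅, R→∅, S→{S}, U→{T}; now {S, T}.
Read '1': S→{S}, T→{S, T}; now {S, T}.
Read '2': S→{R, U}, T→∅; union {R, U}; ε-closure = {N, R, S, U}.
Read '0': N→{S}, R→∅, S→{N, R}, U→{U}; now {N, R, S, U}.
Read '0': N→{S}, R→∅, S→{N, R}, U→{U}; now {N, R, S, U}.
Read '0': N→{S}, R→∅, S→{N, R}, U→{U}; now {N, R, S, U}.
The final set {N, R, S, U} contains the accepting states N, R.

Yes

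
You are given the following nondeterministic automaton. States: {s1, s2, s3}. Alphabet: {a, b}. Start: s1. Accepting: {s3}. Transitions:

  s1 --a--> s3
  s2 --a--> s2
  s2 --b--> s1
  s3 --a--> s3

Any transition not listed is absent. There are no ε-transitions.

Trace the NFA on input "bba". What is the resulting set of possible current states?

∅

Start in {s1}.
Read 'b': {s1} → ∅.
The set is empty and remains empty for the remaining 2 symbols.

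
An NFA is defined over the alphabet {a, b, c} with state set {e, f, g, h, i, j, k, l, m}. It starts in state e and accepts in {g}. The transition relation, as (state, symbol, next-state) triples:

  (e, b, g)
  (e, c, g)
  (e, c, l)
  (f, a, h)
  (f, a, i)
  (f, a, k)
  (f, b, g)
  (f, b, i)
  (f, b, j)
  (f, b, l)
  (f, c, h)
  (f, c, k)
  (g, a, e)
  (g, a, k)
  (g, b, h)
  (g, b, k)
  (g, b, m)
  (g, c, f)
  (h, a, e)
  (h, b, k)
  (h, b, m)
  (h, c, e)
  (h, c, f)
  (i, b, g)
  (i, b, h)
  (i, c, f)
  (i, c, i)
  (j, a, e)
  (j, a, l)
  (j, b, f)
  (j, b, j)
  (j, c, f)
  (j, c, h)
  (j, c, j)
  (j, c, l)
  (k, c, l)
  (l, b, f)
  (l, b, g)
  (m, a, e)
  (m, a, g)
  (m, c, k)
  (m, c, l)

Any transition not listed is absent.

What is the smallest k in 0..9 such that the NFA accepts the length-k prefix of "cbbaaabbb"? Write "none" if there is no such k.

1

Start in {e}.
Read 'c': e→{g, l}; now {g, l}.
None of the earlier sets intersect F, but {g, l} does.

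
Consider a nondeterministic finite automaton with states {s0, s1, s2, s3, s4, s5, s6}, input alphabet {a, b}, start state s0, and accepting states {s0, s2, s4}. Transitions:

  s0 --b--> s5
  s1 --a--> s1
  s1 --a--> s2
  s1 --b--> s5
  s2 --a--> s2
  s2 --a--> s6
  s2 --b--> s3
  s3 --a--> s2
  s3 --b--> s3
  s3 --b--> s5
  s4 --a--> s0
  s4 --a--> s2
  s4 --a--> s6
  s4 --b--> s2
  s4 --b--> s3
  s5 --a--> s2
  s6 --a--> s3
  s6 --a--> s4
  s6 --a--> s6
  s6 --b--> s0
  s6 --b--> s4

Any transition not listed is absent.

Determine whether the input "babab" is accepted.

Start in {s0}.
Read 'b': {s0} → {s5}.
Read 'a': {s5} → {s2}.
Read 'b': {s2} → {s3}.
Read 'a': {s3} → {s2}.
Read 'b': {s2} → {s3}.
The final set {s3} contains no accepting state.

No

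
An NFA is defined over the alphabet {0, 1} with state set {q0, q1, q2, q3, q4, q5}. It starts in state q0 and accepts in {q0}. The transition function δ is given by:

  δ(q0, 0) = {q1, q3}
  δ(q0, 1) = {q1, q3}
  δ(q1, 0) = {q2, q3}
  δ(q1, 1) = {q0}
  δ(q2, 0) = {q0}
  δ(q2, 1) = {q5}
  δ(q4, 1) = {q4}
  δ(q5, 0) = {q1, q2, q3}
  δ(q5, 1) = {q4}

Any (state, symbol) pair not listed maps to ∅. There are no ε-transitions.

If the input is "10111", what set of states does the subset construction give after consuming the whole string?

Start in {q0}.
Read '1': {q0} → {q1, q3}.
Read '0': {q1, q3} → {q2, q3}.
Read '1': {q2, q3} → {q5}.
Read '1': {q5} → {q4}.
Read '1': {q4} → {q4}.

{q4}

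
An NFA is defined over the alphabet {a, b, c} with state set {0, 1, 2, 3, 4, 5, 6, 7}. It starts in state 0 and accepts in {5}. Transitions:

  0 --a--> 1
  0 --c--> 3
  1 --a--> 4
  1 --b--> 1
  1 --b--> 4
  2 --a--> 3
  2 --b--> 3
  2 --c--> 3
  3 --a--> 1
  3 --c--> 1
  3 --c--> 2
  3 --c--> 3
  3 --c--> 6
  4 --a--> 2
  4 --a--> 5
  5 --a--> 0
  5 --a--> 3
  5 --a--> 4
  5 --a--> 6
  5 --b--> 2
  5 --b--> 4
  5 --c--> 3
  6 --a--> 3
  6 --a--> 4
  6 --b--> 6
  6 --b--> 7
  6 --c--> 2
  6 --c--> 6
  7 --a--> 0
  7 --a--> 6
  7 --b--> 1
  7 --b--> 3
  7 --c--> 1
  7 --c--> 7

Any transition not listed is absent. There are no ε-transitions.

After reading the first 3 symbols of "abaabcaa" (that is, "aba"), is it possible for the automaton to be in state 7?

No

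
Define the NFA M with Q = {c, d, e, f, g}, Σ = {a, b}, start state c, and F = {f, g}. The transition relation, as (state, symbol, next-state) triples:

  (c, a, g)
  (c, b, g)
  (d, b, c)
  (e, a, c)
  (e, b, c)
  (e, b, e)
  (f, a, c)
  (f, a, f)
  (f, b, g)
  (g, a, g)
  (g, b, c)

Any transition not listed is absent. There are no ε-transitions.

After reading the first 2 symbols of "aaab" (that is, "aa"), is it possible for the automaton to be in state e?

Start in {c}.
Read 'a': {c} → {g}.
Read 'a': {g} → {g}.
State e is not in {g}.

No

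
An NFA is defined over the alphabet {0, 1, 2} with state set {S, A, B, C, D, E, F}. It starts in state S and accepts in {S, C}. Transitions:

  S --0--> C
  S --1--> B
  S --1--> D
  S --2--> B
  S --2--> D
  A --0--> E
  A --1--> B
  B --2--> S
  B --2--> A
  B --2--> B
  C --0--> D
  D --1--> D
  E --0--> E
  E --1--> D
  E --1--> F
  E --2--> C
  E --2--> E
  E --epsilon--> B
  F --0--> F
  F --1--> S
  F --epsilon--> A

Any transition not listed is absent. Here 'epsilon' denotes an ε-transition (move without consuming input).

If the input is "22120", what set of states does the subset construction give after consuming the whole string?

{B, C, E}

Start in {S}.
Read '2': S→{B, D}; now {B, D}.
Read '2': B→{S, A, B}, D→∅; now {S, A, B}.
Read '1': S→{B, D}, A→{B}, B→∅; now {B, D}.
Read '2': B→{S, A, B}, D→∅; now {S, A, B}.
Read '0': S→{C}, A→{E}, B→∅; union {C, E}; ε-closure = {B, C, E}.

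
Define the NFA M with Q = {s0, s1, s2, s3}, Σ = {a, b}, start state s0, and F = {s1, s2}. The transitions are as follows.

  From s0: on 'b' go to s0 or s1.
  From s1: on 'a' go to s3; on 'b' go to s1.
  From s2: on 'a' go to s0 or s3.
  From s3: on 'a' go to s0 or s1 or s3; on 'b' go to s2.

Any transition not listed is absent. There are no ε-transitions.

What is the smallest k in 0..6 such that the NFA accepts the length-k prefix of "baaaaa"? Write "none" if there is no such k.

1

Start in {s0}.
Read 'b': {s0} → {s0, s1}.
None of the earlier sets intersect F, but {s0, s1} does.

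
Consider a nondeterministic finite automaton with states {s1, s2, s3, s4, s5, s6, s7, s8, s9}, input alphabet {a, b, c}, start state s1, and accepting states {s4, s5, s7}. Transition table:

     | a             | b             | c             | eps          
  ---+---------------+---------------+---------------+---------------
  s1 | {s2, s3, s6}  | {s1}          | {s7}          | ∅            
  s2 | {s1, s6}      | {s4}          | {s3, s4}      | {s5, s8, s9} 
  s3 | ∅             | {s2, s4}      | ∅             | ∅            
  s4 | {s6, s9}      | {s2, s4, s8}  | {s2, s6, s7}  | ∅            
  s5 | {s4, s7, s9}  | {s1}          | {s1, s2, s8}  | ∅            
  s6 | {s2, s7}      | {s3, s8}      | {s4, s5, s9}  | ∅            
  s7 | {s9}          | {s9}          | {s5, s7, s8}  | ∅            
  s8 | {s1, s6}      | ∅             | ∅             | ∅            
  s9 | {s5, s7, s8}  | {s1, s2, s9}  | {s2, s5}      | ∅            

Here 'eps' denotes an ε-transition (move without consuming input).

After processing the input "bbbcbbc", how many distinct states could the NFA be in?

Start in {s1}.
Read 'b': s1→{s1}; now {s1}.
Read 'b': s1→{s1}; now {s1}.
Read 'b': s1→{s1}; now {s1}.
Read 'c': s1→{s7}; now {s7}.
Read 'b': s7→{s9}; now {s9}.
Read 'b': s9→{s1, s2, s9}; union {s1, s2, s9}; ε-closure = {s1, s2, s5, s8, s9}.
Read 'c': s1→{s7}, s2→{s3, s4}, s5→{s1, s2, s8}, s8→∅, s9→{s2, s5}; union {s1, s2, s3, s4, s5, s7, s8}; ε-closure = {s1, s2, s3, s4, s5, s7, s8, s9}.
That set has 8 states.

8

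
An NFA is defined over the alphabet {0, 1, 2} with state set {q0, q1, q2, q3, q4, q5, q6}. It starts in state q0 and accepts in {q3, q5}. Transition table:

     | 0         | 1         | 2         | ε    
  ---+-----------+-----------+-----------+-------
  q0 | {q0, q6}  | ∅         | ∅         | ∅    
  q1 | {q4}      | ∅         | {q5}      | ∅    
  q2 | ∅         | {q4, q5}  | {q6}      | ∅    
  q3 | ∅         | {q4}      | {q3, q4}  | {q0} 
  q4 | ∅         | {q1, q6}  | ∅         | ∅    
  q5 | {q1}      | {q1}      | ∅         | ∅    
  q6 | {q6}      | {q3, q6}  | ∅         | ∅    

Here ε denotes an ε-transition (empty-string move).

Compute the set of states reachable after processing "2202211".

Start in {q0}.
Read '2': q0→∅; now ∅.
The set is empty and remains empty for the remaining 6 symbols.

∅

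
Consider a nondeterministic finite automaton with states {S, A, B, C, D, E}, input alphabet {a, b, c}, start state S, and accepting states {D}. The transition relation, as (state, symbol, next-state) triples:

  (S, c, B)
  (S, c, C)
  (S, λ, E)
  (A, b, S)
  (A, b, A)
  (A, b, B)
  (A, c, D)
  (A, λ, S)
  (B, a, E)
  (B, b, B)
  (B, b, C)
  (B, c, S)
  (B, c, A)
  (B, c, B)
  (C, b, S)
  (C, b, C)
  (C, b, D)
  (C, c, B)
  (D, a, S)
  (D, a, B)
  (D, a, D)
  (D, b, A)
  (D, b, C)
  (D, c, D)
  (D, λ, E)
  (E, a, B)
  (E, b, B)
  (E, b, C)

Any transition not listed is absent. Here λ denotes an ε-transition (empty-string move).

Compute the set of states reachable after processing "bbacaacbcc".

Start: ε-closure({S}) = {S, E}.
Read 'b': S→∅, E→{B, C}; now {B, C}.
Read 'b': B→{B, C}, C→{S, C, D}; union {S, B, C, D}; ε-closure = {S, B, C, D, E}.
Read 'a': S→∅, B→{E}, C→∅, D→{S, B, D}, E→{B}; now {S, B, D, E}.
Read 'c': S→{B, C}, B→{S, A, B}, D→{D}, E→∅; union {S, A, B, C, D}; ε-closure = {S, A, B, C, D, E}.
Read 'a': S→∅, A→∅, B→{E}, C→∅, D→{S, B, D}, E→{B}; now {S, B, D, E}.
Read 'a': S→∅, B→{E}, D→{S, B, D}, E→{B}; now {S, B, D, E}.
Read 'c': S→{B, C}, B→{S, A, B}, D→{D}, E→∅; union {S, A, B, C, D}; ε-closure = {S, A, B, C, D, E}.
Read 'b': S→∅, A→{S, A, B}, B→{B, C}, C→{S, C, D}, D→{A, C}, E→{B, C}; union {S, A, B, C, D}; ε-closure = {S, A, B, C, D, E}.
Read 'c': S→{B, C}, A→{D}, B→{S, A, B}, C→{B}, D→{D}, E→∅; union {S, A, B, C, D}; ε-closure = {S, A, B, C, D, E}.
Read 'c': S→{B, C}, A→{D}, B→{S, A, B}, C→{B}, D→{D}, E→∅; union {S, A, B, C, D}; ε-closure = {S, A, B, C, D, E}.

{S, A, B, C, D, E}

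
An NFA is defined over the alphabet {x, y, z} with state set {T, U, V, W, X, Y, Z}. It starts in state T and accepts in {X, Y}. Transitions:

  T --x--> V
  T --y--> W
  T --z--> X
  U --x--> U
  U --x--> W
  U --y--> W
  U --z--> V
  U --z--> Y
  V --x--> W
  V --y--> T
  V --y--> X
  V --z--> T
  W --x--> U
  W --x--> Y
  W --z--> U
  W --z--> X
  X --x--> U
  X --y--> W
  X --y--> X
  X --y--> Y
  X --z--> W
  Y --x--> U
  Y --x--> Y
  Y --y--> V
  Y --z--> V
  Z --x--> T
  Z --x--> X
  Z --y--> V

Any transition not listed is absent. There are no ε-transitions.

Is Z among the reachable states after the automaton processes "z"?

No

Start in {T}.
Read 'z': T→{X}; now {X}.
State Z is not in {X}.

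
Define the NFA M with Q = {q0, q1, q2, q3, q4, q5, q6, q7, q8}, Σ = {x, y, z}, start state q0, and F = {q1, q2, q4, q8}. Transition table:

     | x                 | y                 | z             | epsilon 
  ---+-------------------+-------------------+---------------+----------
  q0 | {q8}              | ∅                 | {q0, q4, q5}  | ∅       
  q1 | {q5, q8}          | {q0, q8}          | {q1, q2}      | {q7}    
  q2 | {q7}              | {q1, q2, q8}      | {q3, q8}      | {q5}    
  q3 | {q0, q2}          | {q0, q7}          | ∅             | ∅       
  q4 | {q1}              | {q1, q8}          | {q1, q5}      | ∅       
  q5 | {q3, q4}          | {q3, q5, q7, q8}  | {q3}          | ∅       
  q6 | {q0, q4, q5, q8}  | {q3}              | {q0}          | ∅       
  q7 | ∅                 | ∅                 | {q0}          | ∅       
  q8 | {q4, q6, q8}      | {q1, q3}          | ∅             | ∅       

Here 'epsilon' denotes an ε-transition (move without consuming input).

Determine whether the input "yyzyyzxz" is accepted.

No

Start in {q0}.
Read 'y': q0→∅; now ∅.
The set is empty and remains empty for the remaining 7 symbols.
The final set ∅ contains no accepting state.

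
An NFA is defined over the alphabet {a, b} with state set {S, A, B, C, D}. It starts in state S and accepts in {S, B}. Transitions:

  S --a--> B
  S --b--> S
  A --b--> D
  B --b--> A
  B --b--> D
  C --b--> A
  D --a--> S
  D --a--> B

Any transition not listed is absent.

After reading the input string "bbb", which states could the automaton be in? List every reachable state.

{S}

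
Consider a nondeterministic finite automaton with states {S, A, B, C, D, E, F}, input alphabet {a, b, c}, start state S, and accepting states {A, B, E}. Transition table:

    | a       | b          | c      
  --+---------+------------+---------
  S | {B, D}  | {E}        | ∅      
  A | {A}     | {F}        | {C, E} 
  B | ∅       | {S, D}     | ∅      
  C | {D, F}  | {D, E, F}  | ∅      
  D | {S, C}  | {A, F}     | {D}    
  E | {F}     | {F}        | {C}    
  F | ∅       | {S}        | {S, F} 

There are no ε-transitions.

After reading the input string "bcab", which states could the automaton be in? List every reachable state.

Start in {S}.
Read 'b': S→{E}; now {E}.
Read 'c': E→{C}; now {C}.
Read 'a': C→{D, F}; now {D, F}.
Read 'b': D→{A, F}, F→{S}; now {S, A, F}.

{S, A, F}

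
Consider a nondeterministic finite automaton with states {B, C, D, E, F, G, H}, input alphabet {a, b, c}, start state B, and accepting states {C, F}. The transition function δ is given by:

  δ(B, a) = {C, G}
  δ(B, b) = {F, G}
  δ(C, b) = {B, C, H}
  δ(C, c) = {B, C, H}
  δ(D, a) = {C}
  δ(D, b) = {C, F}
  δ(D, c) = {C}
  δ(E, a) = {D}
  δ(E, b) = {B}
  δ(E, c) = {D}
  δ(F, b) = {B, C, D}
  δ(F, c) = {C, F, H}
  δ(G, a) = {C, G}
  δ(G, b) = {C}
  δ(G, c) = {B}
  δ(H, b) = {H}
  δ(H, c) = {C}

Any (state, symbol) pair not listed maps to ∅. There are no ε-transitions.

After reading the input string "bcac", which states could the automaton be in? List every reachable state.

Start in {B}.
Read 'b': {B} → {F, G}.
Read 'c': {F, G} → {B, C, F, H}.
Read 'a': {B, C, F, H} → {C, G}.
Read 'c': {C, G} → {B, C, H}.

{B, C, H}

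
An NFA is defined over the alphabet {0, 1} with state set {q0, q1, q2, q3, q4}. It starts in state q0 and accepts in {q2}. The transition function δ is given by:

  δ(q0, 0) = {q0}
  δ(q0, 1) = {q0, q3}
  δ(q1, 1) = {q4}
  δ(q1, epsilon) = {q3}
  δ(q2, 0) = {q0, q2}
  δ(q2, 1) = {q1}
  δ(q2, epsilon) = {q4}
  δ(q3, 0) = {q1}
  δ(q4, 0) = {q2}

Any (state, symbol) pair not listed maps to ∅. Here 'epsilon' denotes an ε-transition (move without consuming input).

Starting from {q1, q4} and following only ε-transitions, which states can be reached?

Begin with {q1, q4}.
ε-move q1 → q3; add q3.

{q1, q3, q4}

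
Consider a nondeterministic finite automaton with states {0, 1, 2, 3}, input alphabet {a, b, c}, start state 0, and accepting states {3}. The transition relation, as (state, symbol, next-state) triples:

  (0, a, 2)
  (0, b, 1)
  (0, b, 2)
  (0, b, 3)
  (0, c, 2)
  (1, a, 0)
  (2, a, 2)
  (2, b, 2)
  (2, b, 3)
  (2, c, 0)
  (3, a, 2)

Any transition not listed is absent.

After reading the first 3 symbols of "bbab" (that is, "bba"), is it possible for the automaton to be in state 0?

No

Start in {0}.
Read 'b': {0} → {1, 2, 3}.
Read 'b': {1, 2, 3} → {2, 3}.
Read 'a': {2, 3} → {2}.
State 0 is not in {2}.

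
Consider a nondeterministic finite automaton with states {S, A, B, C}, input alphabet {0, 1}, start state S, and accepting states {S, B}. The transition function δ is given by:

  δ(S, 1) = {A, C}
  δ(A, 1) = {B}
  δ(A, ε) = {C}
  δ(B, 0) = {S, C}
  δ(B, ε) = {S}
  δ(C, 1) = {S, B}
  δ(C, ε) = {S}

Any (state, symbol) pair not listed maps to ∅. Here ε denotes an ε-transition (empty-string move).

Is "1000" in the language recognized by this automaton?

No

Start in {S}.
Read '1': S→{A, C}; union {A, C}; ε-closure = {S, A, C}.
Read '0': S→∅, A→∅, C→∅; now ∅.
The set is empty and remains empty for the remaining 2 symbols.
The final set ∅ contains no accepting state.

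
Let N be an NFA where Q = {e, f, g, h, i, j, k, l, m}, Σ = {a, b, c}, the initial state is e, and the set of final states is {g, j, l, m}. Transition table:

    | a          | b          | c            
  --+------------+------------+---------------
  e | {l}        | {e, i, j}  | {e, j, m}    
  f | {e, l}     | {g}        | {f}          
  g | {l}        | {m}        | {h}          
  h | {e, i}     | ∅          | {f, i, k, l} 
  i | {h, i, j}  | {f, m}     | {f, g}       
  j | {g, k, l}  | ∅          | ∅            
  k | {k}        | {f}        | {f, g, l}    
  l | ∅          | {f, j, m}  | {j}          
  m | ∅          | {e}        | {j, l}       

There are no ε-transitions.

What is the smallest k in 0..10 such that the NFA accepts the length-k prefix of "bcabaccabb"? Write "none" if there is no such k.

Start in {e}.
Read 'b': e→{e, i, j}; now {e, i, j}.
None of the earlier sets intersect F, but {e, i, j} does.

1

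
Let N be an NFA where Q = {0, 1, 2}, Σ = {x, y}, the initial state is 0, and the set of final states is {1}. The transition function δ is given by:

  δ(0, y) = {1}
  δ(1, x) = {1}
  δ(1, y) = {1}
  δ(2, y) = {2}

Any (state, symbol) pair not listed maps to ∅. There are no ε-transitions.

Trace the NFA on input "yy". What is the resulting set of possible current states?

Start in {0}.
Read 'y': 0→{1}; now {1}.
Read 'y': 1→{1}; now {1}.

{1}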